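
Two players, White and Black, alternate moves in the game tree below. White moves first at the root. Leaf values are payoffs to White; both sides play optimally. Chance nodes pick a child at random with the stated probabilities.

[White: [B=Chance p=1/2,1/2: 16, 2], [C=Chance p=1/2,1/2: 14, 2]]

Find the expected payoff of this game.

B (Chance): 1/2·16 + 1/2·2 = 9
C (Chance): 1/2·14 + 1/2·2 = 8
Root (White): max(9, 8) = 9

9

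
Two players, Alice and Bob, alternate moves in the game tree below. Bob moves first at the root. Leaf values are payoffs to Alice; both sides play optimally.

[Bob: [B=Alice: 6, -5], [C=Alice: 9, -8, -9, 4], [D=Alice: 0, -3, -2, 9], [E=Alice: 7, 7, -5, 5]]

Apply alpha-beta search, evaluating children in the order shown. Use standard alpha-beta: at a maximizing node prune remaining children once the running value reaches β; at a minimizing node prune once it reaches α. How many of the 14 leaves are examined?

B [α=-∞,β=+∞]: v=6
C [α=-∞,β=6]: v=9 after child 1 ≥ β → β-cutoff, skip 3
D [α=-∞,β=6]: v=9
E [α=-∞,β=6]: v=7 after child 1 ≥ β → β-cutoff, skip 3
Root [α=-∞,β=+∞]: v=6
Leaves evaluated: 8 of 14.

8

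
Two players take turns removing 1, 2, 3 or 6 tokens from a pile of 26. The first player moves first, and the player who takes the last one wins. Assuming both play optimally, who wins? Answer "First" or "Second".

First

Compute winning (W) and losing (L) positions by backward induction:
i:   0  1  2  3  4  5  6  7  8  9 10 11 12 13 14 15 16 17 18 19 20 21 22 23 24 25 26
     L  W  W  W  L  W  W  W  L  W  W  W  L  W  W  W  L  W  W  W  L  W  W  W  L  W  W
Position 26 is W, so the first player wins.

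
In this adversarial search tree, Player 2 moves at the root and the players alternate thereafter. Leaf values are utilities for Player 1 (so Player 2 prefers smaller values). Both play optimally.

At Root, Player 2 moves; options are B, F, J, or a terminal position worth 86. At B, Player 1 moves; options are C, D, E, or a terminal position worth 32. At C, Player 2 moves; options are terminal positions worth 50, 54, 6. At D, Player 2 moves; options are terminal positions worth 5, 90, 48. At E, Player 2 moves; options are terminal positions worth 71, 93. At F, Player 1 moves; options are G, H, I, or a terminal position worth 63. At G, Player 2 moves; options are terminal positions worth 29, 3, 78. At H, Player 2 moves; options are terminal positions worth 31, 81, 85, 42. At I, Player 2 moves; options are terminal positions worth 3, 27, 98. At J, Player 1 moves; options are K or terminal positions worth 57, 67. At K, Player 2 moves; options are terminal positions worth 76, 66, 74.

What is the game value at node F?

G: min(29, 3, 78) = 3
H: min(31, 81, 85, 42) = 31
I: min(3, 27, 98) = 3
F: max(3, 31, 3, 63) = 63

63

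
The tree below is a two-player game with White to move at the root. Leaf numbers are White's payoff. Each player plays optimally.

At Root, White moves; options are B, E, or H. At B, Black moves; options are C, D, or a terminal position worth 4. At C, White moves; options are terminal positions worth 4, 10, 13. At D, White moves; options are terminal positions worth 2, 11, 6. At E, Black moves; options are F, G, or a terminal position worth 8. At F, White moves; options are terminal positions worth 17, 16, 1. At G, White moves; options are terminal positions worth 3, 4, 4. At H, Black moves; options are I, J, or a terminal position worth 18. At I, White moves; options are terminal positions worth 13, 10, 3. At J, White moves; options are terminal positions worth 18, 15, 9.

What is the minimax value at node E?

4

F: max(17, 16, 1) = 17
G: max(3, 4, 4) = 4
E: min(17, 4, 8) = 4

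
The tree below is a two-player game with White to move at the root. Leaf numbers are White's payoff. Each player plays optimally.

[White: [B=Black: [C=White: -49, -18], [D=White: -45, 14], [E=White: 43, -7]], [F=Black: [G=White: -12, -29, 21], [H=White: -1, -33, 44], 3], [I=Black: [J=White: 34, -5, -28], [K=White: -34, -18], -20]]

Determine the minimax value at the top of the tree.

C (White): max(-49, -18) = -18
D (White): max(-45, 14) = 14
E (White): max(43, -7) = 43
B (Black): min(-18, 14, 43) = -18
G (White): max(-12, -29, 21) = 21
H (White): max(-1, -33, 44) = 44
F (Black): min(21, 44, 3) = 3
J (White): max(34, -5, -28) = 34
K (White): max(-34, -18) = -18
I (Black): min(34, -18, -20) = -20
Root (White): max(-18, 3, -20) = 3

3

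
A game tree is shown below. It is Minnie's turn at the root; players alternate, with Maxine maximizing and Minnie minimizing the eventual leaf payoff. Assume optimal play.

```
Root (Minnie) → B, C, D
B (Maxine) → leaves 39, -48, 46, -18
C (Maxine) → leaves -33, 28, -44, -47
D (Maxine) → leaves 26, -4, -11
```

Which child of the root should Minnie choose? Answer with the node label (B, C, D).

B (Maxine): max(39, -48, 46, -18) = 46
C (Maxine): max(-33, 28, -44, -47) = 28
D (Maxine): max(26, -4, -11) = 26
Root (Minnie): min(46, 28, 26) = 26
Minnie picks the child with the lowest value: D (value 26).

D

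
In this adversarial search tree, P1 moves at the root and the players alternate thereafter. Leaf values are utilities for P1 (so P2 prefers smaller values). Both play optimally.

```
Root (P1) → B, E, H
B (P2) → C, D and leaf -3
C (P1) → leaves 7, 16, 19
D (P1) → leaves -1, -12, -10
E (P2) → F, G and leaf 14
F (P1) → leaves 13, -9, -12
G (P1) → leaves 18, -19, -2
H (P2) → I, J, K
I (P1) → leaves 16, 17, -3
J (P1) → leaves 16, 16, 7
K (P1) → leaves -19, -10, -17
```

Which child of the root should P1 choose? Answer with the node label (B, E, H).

C (P1): max(7, 16, 19) = 19
D (P1): max(-1, -12, -10) = -1
B (P2): min(19, -1, -3) = -3
F (P1): max(13, -9, -12) = 13
G (P1): max(18, -19, -2) = 18
E (P2): min(13, 18, 14) = 13
I (P1): max(16, 17, -3) = 17
J (P1): max(16, 16, 7) = 16
K (P1): max(-19, -10, -17) = -10
H (P2): min(17, 16, -10) = -10
Root (P1): max(-3, 13, -10) = 13
P1 picks the child with the highest value: E (value 13).

E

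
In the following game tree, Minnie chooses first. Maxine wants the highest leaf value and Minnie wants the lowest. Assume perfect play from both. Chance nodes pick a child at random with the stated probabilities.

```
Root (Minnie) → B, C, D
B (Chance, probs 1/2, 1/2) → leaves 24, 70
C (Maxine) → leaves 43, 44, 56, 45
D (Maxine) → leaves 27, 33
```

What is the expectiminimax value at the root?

B (Chance): 1/2·24 + 1/2·70 = 47
C (Maxine): max(43, 44, 56, 45) = 56
D (Maxine): max(27, 33) = 33
Root (Minnie): min(47, 56, 33) = 33

33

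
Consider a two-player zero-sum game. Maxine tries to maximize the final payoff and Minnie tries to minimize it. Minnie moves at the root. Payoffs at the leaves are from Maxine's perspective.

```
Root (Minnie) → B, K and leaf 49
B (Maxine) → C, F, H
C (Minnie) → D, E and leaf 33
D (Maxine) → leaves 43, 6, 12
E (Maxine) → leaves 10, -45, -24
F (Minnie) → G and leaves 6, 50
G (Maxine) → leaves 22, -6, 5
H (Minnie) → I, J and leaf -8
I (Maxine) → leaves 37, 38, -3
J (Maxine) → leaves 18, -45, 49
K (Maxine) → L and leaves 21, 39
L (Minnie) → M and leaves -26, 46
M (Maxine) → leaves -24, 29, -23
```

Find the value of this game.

D (Maxine): max(43, 6, 12) = 43
E (Maxine): max(10, -45, -24) = 10
C (Minnie): min(43, 10, 33) = 10
G (Maxine): max(22, -6, 5) = 22
F (Minnie): min(22, 6, 50) = 6
I (Maxine): max(37, 38, -3) = 38
J (Maxine): max(18, -45, 49) = 49
H (Minnie): min(38, 49, -8) = -8
B (Maxine): max(10, 6, -8) = 10
M (Maxine): max(-24, 29, -23) = 29
L (Minnie): min(29, -26, 46) = -26
K (Maxine): max(-26, 21, 39) = 39
Root (Minnie): min(10, 39, 49) = 10

10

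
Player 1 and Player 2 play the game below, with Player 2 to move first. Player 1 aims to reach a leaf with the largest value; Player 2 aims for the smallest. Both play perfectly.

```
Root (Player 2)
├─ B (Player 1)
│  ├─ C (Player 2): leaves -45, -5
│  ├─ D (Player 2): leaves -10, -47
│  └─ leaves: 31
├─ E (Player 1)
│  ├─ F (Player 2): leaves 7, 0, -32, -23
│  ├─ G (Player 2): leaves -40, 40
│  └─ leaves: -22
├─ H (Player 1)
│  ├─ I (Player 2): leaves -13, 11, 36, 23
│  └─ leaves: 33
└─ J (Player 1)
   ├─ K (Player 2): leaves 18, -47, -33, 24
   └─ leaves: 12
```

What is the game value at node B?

31

C: min(-45, -5) = -45
D: min(-10, -47) = -47
B: max(-45, -47, 31) = 31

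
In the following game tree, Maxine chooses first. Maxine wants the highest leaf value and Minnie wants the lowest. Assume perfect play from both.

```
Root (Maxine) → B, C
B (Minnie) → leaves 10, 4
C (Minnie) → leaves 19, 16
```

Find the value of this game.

B (Minnie): min(10, 4) = 4
C (Minnie): min(19, 16) = 16
Root (Maxine): max(4, 16) = 16

16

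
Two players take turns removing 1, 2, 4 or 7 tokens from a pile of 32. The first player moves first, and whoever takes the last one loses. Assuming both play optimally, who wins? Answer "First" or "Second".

W/L table (W = player to move can force a win):
i:   0  1  2  3  4  5  6  7  8  9 10 11 12 13 14 15 16 17 18 19 20 21 22 23 24 25 26 27 28 29 30 31 32
     W  L  W  W  L  W  W  L  W  W  L  W  W  L  W  W  L  W  W  L  W  W  L  W  W  L  W  W  L  W  W  L  W
Position 32 is W, so the first player wins.

First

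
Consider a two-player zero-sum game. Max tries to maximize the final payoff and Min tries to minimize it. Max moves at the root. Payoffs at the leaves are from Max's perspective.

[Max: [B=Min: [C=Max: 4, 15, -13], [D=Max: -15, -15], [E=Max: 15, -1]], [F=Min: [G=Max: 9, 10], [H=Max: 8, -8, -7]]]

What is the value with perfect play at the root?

C (Max): max(4, 15, -13) = 15
D (Max): max(-15, -15) = -15
E (Max): max(15, -1) = 15
B (Min): min(15, -15, 15) = -15
G (Max): max(9, 10) = 10
H (Max): max(8, -8, -7) = 8
F (Min): min(10, 8) = 8
Root (Max): max(-15, 8) = 8

8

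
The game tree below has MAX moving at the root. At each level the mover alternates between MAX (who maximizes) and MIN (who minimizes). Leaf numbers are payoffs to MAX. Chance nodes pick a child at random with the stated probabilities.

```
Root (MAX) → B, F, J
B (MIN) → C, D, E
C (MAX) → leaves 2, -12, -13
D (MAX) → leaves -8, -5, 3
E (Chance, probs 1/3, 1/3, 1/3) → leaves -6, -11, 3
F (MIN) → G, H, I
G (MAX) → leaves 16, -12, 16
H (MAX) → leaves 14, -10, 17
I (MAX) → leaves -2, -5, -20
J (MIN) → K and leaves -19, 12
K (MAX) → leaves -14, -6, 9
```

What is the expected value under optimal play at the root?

C (MAX): max(2, -12, -13) = 2
D (MAX): max(-8, -5, 3) = 3
E (Chance): 1/3·-6 + 1/3·-11 + 1/3·3 = -4.67
B (MIN): min(2, 3, -4.67) = -4.67
G (MAX): max(16, -12, 16) = 16
H (MAX): max(14, -10, 17) = 17
I (MAX): max(-2, -5, -20) = -2
F (MIN): min(16, 17, -2) = -2
K (MAX): max(-14, -6, 9) = 9
J (MIN): min(9, -19, 12) = -19
Root (MAX): max(-4.67, -2, -19) = -2

-2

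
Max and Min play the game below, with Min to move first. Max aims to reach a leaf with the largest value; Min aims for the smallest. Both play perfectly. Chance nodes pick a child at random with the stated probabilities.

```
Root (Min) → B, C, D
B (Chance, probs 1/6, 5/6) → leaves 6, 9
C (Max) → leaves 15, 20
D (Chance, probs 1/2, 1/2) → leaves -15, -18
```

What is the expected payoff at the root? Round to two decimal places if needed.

-16.5

B (Chance): 1/6·6 + 5/6·9 = 8.5
C (Max): max(15, 20) = 20
D (Chance): 1/2·-15 + 1/2·-18 = -16.5
Root (Min): min(8.5, 20, -16.5) = -16.5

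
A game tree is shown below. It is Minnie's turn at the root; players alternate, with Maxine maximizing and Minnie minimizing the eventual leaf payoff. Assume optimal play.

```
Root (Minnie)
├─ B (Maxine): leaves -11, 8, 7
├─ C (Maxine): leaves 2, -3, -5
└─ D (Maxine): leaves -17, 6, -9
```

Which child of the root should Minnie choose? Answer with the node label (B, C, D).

B (Maxine): max(-11, 8, 7) = 8
C (Maxine): max(2, -3, -5) = 2
D (Maxine): max(-17, 6, -9) = 6
Root (Minnie): min(8, 2, 6) = 2
Minnie picks the child with the lowest value: C (value 2).

C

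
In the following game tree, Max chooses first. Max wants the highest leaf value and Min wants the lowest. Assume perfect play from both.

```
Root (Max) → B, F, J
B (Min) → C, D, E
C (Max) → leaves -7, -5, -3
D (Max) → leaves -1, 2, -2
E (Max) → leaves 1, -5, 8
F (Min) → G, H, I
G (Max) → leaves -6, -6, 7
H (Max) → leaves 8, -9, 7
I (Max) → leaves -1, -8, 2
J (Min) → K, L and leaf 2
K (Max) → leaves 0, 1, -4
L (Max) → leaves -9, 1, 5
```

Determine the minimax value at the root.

2

C (Max): max(-7, -5, -3) = -3
D (Max): max(-1, 2, -2) = 2
E (Max): max(1, -5, 8) = 8
B (Min): min(-3, 2, 8) = -3
G (Max): max(-6, -6, 7) = 7
H (Max): max(8, -9, 7) = 8
I (Max): max(-1, -8, 2) = 2
F (Min): min(7, 8, 2) = 2
K (Max): max(0, 1, -4) = 1
L (Max): max(-9, 1, 5) = 5
J (Min): min(1, 5, 2) = 1
Root (Max): max(-3, 2, 1) = 2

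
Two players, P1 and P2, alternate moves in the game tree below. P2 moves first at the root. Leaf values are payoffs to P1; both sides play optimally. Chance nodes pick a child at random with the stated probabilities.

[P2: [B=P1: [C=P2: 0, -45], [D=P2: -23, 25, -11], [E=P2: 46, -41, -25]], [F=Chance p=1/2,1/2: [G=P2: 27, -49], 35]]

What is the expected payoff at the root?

C (P2): min(0, -45) = -45
D (P2): min(-23, 25, -11) = -23
E (P2): min(46, -41, -25) = -41
B (P1): max(-45, -23, -41) = -23
G (P2): min(27, -49) = -49
F (Chance): 1/2·-49 + 1/2·35 = -7
Root (P2): min(-23, -7) = -23

-23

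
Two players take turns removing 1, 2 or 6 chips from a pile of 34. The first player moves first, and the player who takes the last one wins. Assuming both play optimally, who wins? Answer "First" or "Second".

W/L table (W = player to move can force a win):
i:   0  1  2  3  4  5  6  7  8  9 10 11 12 13 14 15 16 17 18 19 20 21 22 23 24 25 26 27 28 29 30 31 32 33 34
     L  W  W  L  W  W  W  L  W  W  L  W  W  W  L  W  W  L  W  W  W  L  W  W  L  W  W  W  L  W  W  L  W  W  W
Position 34 is W, so the first player wins.

First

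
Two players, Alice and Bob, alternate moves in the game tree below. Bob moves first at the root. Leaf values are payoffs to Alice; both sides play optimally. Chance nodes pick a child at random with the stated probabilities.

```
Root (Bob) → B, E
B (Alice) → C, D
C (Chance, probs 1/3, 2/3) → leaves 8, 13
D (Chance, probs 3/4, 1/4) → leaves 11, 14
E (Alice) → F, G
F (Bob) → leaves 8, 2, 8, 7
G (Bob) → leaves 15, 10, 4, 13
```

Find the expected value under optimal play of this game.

C (Chance): 1/3·8 + 2/3·13 = 11.33
D (Chance): 3/4·11 + 1/4·14 = 11.75
B (Alice): max(11.33, 11.75) = 11.75
F (Bob): min(8, 2, 8, 7) = 2
G (Bob): min(15, 10, 4, 13) = 4
E (Alice): max(2, 4) = 4
Root (Bob): min(11.75, 4) = 4

4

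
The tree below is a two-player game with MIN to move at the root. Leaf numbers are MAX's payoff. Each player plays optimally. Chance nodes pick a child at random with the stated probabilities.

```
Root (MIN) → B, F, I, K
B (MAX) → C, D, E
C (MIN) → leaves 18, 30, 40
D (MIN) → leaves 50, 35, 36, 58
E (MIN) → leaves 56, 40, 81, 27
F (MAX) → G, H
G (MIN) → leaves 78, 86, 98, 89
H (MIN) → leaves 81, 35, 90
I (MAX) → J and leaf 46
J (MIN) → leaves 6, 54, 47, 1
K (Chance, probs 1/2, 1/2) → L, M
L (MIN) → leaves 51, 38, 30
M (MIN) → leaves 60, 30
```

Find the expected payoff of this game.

C (MIN): min(18, 30, 40) = 18
D (MIN): min(50, 35, 36, 58) = 35
E (MIN): min(56, 40, 81, 27) = 27
B (MAX): max(18, 35, 27) = 35
G (MIN): min(78, 86, 98, 89) = 78
H (MIN): min(81, 35, 90) = 35
F (MAX): max(78, 35) = 78
J (MIN): min(6, 54, 47, 1) = 1
I (MAX): max(1, 46) = 46
L (MIN): min(51, 38, 30) = 30
M (MIN): min(60, 30) = 30
K (Chance): 1/2·30 + 1/2·30 = 30
Root (MIN): min(35, 78, 46, 30) = 30

30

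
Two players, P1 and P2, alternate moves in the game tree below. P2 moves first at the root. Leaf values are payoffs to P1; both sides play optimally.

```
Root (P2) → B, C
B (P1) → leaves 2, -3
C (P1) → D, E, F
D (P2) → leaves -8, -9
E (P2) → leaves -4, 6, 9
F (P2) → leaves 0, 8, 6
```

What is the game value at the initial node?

B (P1): max(2, -3) = 2
D (P2): min(-8, -9) = -9
E (P2): min(-4, 6, 9) = -4
F (P2): min(0, 8, 6) = 0
C (P1): max(-9, -4, 0) = 0
Root (P2): min(2, 0) = 0

0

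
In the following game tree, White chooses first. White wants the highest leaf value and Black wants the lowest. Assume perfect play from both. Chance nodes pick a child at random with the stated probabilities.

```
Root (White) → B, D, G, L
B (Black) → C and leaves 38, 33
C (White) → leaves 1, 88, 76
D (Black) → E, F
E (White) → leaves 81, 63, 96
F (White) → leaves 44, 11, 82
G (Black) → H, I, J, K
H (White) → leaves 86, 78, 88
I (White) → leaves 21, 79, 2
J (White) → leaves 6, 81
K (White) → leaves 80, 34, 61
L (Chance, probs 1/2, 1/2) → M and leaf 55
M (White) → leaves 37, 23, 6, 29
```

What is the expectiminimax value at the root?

82

C (White): max(1, 88, 76) = 88
B (Black): min(88, 38, 33) = 33
E (White): max(81, 63, 96) = 96
F (White): max(44, 11, 82) = 82
D (Black): min(96, 82) = 82
H (White): max(86, 78, 88) = 88
I (White): max(21, 79, 2) = 79
J (White): max(6, 81) = 81
K (White): max(80, 34, 61) = 80
G (Black): min(88, 79, 81, 80) = 79
M (White): max(37, 23, 6, 29) = 37
L (Chance): 1/2·37 + 1/2·55 = 46
Root (White): max(33, 82, 79, 46) = 82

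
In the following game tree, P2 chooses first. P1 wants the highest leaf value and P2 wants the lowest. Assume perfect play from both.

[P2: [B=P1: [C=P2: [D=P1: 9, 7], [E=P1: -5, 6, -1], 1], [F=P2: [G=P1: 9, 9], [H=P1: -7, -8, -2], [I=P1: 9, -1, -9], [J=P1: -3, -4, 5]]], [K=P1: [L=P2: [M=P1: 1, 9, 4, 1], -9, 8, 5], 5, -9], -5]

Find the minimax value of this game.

D (P1): max(9, 7) = 9
E (P1): max(-5, 6, -1) = 6
C (P2): min(9, 6, 1) = 1
G (P1): max(9, 9) = 9
H (P1): max(-7, -8, -2) = -2
I (P1): max(9, -1, -9) = 9
J (P1): max(-3, -4, 5) = 5
F (P2): min(9, -2, 9, 5) = -2
B (P1): max(1, -2) = 1
M (P1): max(1, 9, 4, 1) = 9
L (P2): min(9, -9, 8, 5) = -9
K (P1): max(-9, 5, -9) = 5
Root (P2): min(1, 5, -5) = -5

-5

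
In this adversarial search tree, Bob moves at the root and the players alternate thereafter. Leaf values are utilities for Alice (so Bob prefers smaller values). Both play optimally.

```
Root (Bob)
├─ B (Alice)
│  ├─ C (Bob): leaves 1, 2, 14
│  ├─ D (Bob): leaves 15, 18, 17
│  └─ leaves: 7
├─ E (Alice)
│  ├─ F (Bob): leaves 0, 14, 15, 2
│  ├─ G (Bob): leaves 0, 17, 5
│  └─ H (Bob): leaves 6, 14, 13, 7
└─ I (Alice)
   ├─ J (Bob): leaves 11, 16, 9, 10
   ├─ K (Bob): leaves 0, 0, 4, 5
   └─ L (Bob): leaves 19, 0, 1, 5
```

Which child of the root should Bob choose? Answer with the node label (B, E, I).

E

C (Bob): min(1, 2, 14) = 1
D (Bob): min(15, 18, 17) = 15
B (Alice): max(1, 15, 7) = 15
F (Bob): min(0, 14, 15, 2) = 0
G (Bob): min(0, 17, 5) = 0
H (Bob): min(6, 14, 13, 7) = 6
E (Alice): max(0, 0, 6) = 6
J (Bob): min(11, 16, 9, 10) = 9
K (Bob): min(0, 0, 4, 5) = 0
L (Bob): min(19, 0, 1, 5) = 0
I (Alice): max(9, 0, 0) = 9
Root (Bob): min(15, 6, 9) = 6
Bob picks the child with the lowest value: E (value 6).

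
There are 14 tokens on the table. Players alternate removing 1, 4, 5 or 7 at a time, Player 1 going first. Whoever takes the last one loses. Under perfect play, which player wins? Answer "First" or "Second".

First

Compute winning (W) and losing (L) positions by backward induction:
i:   0  1  2  3  4  5  6  7  8  9 10 11 12 13 14
     W  L  W  L  W  W  W  W  W  L  W  L  W  W  W
Position 14 is W, so the first player wins.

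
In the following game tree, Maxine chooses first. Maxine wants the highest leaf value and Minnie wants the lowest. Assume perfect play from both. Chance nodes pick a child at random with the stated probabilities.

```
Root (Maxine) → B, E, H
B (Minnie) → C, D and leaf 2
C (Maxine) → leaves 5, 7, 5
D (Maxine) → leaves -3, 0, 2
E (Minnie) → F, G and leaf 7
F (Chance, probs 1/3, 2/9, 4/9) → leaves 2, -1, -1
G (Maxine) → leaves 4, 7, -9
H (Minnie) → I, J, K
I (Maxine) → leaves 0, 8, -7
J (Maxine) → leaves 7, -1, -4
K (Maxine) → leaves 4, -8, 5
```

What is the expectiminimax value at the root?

5

C (Maxine): max(5, 7, 5) = 7
D (Maxine): max(-3, 0, 2) = 2
B (Minnie): min(7, 2, 2) = 2
F (Chance): 1/3·2 + 2/9·-1 + 4/9·-1 = 0
G (Maxine): max(4, 7, -9) = 7
E (Minnie): min(0, 7, 7) = 0
I (Maxine): max(0, 8, -7) = 8
J (Maxine): max(7, -1, -4) = 7
K (Maxine): max(4, -8, 5) = 5
H (Minnie): min(8, 7, 5) = 5
Root (Maxine): max(2, 0, 5) = 5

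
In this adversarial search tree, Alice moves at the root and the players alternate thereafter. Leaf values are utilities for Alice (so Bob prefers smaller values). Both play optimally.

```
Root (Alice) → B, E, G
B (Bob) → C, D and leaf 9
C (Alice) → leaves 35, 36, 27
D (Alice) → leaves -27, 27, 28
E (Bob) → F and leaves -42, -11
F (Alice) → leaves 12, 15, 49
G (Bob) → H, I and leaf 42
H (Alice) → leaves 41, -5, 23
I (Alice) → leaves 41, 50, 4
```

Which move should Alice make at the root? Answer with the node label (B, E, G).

C (Alice): max(35, 36, 27) = 36
D (Alice): max(-27, 27, 28) = 28
B (Bob): min(36, 28, 9) = 9
F (Alice): max(12, 15, 49) = 49
E (Bob): min(49, -42, -11) = -42
H (Alice): max(41, -5, 23) = 41
I (Alice): max(41, 50, 4) = 50
G (Bob): min(41, 50, 42) = 41
Root (Alice): max(9, -42, 41) = 41
Alice picks the child with the highest value: G (value 41).

G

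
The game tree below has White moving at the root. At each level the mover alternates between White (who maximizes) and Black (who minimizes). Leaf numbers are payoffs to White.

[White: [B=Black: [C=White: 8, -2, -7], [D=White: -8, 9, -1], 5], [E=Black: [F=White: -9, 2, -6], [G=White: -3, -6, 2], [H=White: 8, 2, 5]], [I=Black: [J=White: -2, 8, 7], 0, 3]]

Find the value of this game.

C (White): max(8, -2, -7) = 8
D (White): max(-8, 9, -1) = 9
B (Black): min(8, 9, 5) = 5
F (White): max(-9, 2, -6) = 2
G (White): max(-3, -6, 2) = 2
H (White): max(8, 2, 5) = 8
E (Black): min(2, 2, 8) = 2
J (White): max(-2, 8, 7) = 8
I (Black): min(8, 0, 3) = 0
Root (White): max(5, 2, 0) = 5

5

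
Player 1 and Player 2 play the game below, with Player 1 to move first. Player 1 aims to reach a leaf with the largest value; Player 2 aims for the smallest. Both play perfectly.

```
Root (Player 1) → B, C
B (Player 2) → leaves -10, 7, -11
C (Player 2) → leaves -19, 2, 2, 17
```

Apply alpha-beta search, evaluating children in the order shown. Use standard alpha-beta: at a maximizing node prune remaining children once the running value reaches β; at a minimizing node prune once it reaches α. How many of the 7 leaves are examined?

B [α=-∞,β=+∞]: v=-11
C [α=-11,β=+∞]: v=-19 after child 1 ≤ α → α-cutoff, skip 3
Root [α=-∞,β=+∞]: v=-11
Leaves evaluated: 4 of 7.

4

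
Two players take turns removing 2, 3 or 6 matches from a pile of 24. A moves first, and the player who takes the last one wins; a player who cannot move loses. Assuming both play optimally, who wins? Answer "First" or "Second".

First

i:   0  1  2  3  4  5  6  7  8  9 10 11 12 13 14 15 16 17 18 19 20 21 22 23 24
     L  L  W  W  W  L  W  W  W  L  L  W  W  W  L  W  W  W  L  L  W  W  W  L  W
Position 24 is W, so the first player wins.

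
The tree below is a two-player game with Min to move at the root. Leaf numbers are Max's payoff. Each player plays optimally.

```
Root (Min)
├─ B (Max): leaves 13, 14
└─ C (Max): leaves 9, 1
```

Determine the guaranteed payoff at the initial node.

B (Max): max(13, 14) = 14
C (Max): max(9, 1) = 9
Root (Min): min(14, 9) = 9

9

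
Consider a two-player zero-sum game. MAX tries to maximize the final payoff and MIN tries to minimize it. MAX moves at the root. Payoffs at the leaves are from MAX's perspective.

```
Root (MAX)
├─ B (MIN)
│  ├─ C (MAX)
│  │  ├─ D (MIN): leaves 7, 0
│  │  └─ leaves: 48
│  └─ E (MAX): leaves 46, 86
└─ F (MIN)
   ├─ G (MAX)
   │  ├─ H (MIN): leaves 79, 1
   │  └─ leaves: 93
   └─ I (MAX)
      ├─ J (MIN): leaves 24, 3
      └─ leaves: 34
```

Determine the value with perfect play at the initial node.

48

D (MIN): min(7, 0) = 0
C (MAX): max(0, 48) = 48
E (MAX): max(46, 86) = 86
B (MIN): min(48, 86) = 48
H (MIN): min(79, 1) = 1
G (MAX): max(1, 93) = 93
J (MIN): min(24, 3) = 3
I (MAX): max(3, 34) = 34
F (MIN): min(93, 34) = 34
Root (MAX): max(48, 34) = 48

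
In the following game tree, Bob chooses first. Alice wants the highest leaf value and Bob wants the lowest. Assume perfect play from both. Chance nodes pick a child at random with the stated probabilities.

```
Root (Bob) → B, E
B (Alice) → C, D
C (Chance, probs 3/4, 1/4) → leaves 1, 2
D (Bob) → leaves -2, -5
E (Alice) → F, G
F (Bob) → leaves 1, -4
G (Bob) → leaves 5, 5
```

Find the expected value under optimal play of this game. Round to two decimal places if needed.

C (Chance): 3/4·1 + 1/4·2 = 1.25
D (Bob): min(-2, -5) = -5
B (Alice): max(1.25, -5) = 1.25
F (Bob): min(1, -4) = -4
G (Bob): min(5, 5) = 5
E (Alice): max(-4, 5) = 5
Root (Bob): min(1.25, 5) = 1.25

1.25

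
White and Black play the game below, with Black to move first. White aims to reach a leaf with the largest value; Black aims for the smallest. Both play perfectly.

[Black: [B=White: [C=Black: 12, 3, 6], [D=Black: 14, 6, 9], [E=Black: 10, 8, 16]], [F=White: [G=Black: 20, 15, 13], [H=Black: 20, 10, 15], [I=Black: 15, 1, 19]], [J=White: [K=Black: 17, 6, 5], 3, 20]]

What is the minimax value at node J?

20

K: min(17, 6, 5) = 5
J: max(5, 3, 20) = 20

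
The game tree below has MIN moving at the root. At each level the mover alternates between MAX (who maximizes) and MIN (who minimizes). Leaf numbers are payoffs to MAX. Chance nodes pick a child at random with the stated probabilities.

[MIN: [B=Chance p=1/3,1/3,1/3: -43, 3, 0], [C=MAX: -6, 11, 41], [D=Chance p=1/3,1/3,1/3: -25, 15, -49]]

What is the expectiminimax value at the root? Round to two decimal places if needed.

B (Chance): 1/3·-43 + 1/3·3 + 1/3·0 = -13.33
C (MAX): max(-6, 11, 41) = 41
D (Chance): 1/3·-25 + 1/3·15 + 1/3·-49 = -19.67
Root (MIN): min(-13.33, 41, -19.67) = -19.67

-19.67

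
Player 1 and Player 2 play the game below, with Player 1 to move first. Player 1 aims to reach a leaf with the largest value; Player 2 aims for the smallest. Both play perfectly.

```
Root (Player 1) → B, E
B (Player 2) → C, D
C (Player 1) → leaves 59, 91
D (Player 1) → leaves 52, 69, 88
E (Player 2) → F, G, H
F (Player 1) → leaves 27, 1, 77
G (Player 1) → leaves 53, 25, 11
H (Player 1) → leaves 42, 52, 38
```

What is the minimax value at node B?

88

C: max(59, 91) = 91
D: max(52, 69, 88) = 88
B: min(91, 88) = 88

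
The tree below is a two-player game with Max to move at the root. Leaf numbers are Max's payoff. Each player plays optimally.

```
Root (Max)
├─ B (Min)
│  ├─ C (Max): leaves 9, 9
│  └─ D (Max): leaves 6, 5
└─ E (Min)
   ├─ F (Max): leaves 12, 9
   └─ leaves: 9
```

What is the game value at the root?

C (Max): max(9, 9) = 9
D (Max): max(6, 5) = 6
B (Min): min(9, 6) = 6
F (Max): max(12, 9) = 12
E (Min): min(12, 9) = 9
Root (Max): max(6, 9) = 9

9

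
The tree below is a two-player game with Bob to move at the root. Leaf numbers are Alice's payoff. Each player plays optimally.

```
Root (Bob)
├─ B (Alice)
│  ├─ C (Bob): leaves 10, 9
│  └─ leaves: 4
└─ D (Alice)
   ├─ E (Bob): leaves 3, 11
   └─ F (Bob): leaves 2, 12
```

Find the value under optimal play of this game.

3

C (Bob): min(10, 9) = 9
B (Alice): max(9, 4) = 9
E (Bob): min(3, 11) = 3
F (Bob): min(2, 12) = 2
D (Alice): max(3, 2) = 3
Root (Bob): min(9, 3) = 3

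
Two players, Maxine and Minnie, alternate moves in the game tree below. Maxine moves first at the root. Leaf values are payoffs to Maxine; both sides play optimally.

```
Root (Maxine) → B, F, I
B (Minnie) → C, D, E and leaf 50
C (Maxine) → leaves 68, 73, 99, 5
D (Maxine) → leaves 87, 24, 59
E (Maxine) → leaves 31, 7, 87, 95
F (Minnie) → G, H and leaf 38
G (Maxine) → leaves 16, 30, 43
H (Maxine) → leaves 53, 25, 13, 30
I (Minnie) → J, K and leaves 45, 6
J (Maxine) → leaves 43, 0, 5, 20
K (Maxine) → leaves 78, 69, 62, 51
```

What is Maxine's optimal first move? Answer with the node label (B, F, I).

B

C (Maxine): max(68, 73, 99, 5) = 99
D (Maxine): max(87, 24, 59) = 87
E (Maxine): max(31, 7, 87, 95) = 95
B (Minnie): min(99, 87, 95, 50) = 50
G (Maxine): max(16, 30, 43) = 43
H (Maxine): max(53, 25, 13, 30) = 53
F (Minnie): min(43, 53, 38) = 38
J (Maxine): max(43, 0, 5, 20) = 43
K (Maxine): max(78, 69, 62, 51) = 78
I (Minnie): min(43, 78, 45, 6) = 6
Root (Maxine): max(50, 38, 6) = 50
Maxine picks the child with the highest value: B (value 50).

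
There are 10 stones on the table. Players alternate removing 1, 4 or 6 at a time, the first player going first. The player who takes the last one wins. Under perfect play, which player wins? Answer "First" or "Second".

Second

W/L table (W = player to move can force a win):
i:   0  1  2  3  4  5  6  7  8  9 10
     L  W  L  W  W  L  W  L  W  W  L
Position 10 is L, so the second player wins.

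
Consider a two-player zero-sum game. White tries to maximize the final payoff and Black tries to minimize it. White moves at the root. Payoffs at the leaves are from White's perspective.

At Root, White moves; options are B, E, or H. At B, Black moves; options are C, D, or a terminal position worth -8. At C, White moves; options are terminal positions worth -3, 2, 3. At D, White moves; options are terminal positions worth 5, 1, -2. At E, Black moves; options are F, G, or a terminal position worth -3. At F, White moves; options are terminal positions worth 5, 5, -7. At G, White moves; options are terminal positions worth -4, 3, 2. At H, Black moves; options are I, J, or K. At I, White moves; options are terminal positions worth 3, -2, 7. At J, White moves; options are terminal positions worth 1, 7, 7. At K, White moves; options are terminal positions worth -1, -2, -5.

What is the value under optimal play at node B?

-8

C: max(-3, 2, 3) = 3
D: max(5, 1, -2) = 5
B: min(3, 5, -8) = -8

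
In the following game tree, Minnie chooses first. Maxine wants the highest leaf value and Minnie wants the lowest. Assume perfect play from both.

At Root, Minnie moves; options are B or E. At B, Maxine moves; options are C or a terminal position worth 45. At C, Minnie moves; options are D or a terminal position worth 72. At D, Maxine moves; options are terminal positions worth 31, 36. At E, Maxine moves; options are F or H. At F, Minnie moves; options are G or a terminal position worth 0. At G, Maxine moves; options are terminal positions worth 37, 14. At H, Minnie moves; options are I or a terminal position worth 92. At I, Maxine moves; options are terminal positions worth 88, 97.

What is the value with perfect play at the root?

45

D (Maxine): max(31, 36) = 36
C (Minnie): min(36, 72) = 36
B (Maxine): max(36, 45) = 45
G (Maxine): max(37, 14) = 37
F (Minnie): min(37, 0) = 0
I (Maxine): max(88, 97) = 97
H (Minnie): min(97, 92) = 92
E (Maxine): max(0, 92) = 92
Root (Minnie): min(45, 92) = 45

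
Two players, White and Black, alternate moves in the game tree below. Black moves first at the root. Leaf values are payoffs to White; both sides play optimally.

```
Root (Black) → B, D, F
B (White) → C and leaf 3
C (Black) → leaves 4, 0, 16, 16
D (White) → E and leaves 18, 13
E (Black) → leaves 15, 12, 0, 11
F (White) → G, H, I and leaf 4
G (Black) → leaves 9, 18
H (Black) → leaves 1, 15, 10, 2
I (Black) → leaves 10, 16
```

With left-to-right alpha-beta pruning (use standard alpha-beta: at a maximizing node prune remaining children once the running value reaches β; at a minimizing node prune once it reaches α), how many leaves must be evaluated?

12

C [α=-∞,β=+∞]: v=0
B [α=-∞,β=+∞]: v=3
E [α=-∞,β=3]: v=0
D [α=-∞,β=3]: v=18 after child 2 ≥ β → β-cutoff, skip 1
G [α=-∞,β=3]: v=9
F [α=-∞,β=3]: v=9 after child 1 ≥ β → β-cutoff, skip 3
Root [α=-∞,β=+∞]: v=3
Leaves evaluated: 12 of 20.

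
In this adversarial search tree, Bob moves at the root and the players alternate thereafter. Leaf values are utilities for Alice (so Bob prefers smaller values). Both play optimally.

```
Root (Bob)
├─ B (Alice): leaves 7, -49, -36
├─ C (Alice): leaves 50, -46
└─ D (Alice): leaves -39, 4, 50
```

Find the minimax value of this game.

7

B (Alice): max(7, -49, -36) = 7
C (Alice): max(50, -46) = 50
D (Alice): max(-39, 4, 50) = 50
Root (Bob): min(7, 50, 50) = 7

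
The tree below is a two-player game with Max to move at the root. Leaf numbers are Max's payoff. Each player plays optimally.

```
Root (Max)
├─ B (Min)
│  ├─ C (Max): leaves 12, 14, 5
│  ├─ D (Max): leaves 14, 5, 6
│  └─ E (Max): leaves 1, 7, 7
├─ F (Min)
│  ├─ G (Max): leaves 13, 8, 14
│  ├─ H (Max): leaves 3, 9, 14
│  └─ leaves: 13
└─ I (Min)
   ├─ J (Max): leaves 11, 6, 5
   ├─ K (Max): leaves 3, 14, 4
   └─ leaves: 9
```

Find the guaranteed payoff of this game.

C (Max): max(12, 14, 5) = 14
D (Max): max(14, 5, 6) = 14
E (Max): max(1, 7, 7) = 7
B (Min): min(14, 14, 7) = 7
G (Max): max(13, 8, 14) = 14
H (Max): max(3, 9, 14) = 14
F (Min): min(14, 14, 13) = 13
J (Max): max(11, 6, 5) = 11
K (Max): max(3, 14, 4) = 14
I (Min): min(11, 14, 9) = 9
Root (Max): max(7, 13, 9) = 13

13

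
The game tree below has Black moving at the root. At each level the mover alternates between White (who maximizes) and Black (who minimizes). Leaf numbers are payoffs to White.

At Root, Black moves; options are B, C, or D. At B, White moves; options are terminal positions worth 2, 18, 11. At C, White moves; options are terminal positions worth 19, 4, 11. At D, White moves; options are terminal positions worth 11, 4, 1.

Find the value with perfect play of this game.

11

B (White): max(2, 18, 11) = 18
C (White): max(19, 4, 11) = 19
D (White): max(11, 4, 1) = 11
Root (Black): min(18, 19, 11) = 11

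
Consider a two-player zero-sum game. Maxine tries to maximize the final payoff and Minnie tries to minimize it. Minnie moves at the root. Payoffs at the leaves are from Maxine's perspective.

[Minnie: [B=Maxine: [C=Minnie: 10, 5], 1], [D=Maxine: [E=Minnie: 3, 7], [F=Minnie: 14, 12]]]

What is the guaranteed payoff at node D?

12

E: min(3, 7) = 3
F: min(14, 12) = 12
D: max(3, 12) = 12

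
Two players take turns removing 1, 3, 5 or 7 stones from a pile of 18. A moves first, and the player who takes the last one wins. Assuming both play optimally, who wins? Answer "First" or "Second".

Second

Compute winning (W) and losing (L) positions by backward induction:
i:   0  1  2  3  4  5  6  7  8  9 10 11 12 13 14 15 16 17 18
     L  W  L  W  L  W  L  W  L  W  L  W  L  W  L  W  L  W  L
Position 18 is L, so the second player wins.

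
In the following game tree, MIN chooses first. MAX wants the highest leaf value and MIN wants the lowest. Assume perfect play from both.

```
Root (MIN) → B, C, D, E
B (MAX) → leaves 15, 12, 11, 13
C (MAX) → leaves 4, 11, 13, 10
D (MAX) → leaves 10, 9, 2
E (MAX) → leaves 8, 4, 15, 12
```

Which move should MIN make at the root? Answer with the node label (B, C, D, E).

D

B (MAX): max(15, 12, 11, 13) = 15
C (MAX): max(4, 11, 13, 10) = 13
D (MAX): max(10, 9, 2) = 10
E (MAX): max(8, 4, 15, 12) = 15
Root (MIN): min(15, 13, 10, 15) = 10
MIN picks the child with the lowest value: D (value 10).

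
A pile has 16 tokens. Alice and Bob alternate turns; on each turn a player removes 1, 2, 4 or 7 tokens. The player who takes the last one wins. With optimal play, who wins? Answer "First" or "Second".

i:   0  1  2  3  4  5  6  7  8  9 10 11 12 13 14 15 16
     L  W  W  L  W  W  L  W  W  L  W  W  L  W  W  L  W
Position 16 is W, so the first player wins.

First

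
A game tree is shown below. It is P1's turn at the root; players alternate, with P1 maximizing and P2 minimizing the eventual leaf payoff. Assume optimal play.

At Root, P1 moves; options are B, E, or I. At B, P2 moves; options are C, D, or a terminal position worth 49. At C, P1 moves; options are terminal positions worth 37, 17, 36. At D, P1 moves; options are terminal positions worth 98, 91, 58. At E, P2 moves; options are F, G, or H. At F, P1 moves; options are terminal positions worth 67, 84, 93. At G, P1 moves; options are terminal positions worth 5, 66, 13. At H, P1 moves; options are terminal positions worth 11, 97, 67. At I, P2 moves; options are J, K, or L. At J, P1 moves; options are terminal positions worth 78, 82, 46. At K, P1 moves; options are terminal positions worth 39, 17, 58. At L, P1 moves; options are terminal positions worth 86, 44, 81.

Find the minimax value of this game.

66

C (P1): max(37, 17, 36) = 37
D (P1): max(98, 91, 58) = 98
B (P2): min(37, 98, 49) = 37
F (P1): max(67, 84, 93) = 93
G (P1): max(5, 66, 13) = 66
H (P1): max(11, 97, 67) = 97
E (P2): min(93, 66, 97) = 66
J (P1): max(78, 82, 46) = 82
K (P1): max(39, 17, 58) = 58
L (P1): max(86, 44, 81) = 86
I (P2): min(82, 58, 86) = 58
Root (P1): max(37, 66, 58) = 66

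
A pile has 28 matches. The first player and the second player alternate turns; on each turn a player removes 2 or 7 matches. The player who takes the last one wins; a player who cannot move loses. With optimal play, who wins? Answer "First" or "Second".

Mark each pile size as W (mover wins) or L (mover loses):
i:   0  1  2  3  4  5  6  7  8  9 10 11 12 13 14 15 16 17 18 19 20 21 22 23 24 25 26 27 28
     L  L  W  W  L  L  W  W  W  L  L  W  W  L  L  W  W  W  L  L  W  W  L  L  W  W  W  L  L
Position 28 is L, so the second player wins.

Second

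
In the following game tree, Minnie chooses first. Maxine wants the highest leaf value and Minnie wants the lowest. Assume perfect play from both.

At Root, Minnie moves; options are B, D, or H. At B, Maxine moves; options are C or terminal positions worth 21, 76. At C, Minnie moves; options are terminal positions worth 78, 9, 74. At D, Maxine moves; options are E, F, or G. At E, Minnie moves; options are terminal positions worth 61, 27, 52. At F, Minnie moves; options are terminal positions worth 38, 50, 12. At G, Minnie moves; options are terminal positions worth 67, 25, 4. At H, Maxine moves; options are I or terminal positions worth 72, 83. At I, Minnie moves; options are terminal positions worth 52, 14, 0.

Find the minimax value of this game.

C (Minnie): min(78, 9, 74) = 9
B (Maxine): max(9, 21, 76) = 76
E (Minnie): min(61, 27, 52) = 27
F (Minnie): min(38, 50, 12) = 12
G (Minnie): min(67, 25, 4) = 4
D (Maxine): max(27, 12, 4) = 27
I (Minnie): min(52, 14, 0) = 0
H (Maxine): max(0, 72, 83) = 83
Root (Minnie): min(76, 27, 83) = 27

27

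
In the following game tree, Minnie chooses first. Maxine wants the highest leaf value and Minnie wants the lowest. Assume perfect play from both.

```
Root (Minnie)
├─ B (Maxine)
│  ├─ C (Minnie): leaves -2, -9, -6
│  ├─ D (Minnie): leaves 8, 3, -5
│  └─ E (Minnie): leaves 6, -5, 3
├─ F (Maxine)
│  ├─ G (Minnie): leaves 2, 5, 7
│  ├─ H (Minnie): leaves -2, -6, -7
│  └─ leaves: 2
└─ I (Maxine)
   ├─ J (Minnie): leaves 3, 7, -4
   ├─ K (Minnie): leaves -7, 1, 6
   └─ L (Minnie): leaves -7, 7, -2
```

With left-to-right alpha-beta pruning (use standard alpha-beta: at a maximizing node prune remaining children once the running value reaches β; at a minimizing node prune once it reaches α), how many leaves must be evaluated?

14

C [α=-∞,β=+∞]: v=-9
D [α=-9,β=+∞]: v=-5
E [α=-5,β=+∞]: v=-5 after child 2 ≤ α → α-cutoff, skip 1
B [α=-∞,β=+∞]: v=-5
G [α=-∞,β=-5]: v=2
F [α=-∞,β=-5]: v=2 after child 1 ≥ β → β-cutoff, skip 2
J [α=-∞,β=-5]: v=-4
I [α=-∞,β=-5]: v=-4 after child 1 ≥ β → β-cutoff, skip 2
Root [α=-∞,β=+∞]: v=-5
Leaves evaluated: 14 of 25.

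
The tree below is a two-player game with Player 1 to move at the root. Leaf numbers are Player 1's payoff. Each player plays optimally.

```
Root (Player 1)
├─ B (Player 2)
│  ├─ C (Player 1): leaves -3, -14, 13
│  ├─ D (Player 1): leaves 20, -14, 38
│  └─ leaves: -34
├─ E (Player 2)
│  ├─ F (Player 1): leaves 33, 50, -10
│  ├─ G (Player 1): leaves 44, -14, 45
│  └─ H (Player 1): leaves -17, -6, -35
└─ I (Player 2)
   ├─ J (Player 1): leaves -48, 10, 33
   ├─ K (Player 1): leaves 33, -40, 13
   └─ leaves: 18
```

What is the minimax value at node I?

18

J: max(-48, 10, 33) = 33
K: max(33, -40, 13) = 33
I: min(33, 33, 18) = 18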